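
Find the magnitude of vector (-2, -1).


|u| = sqrt((-2)^2 + (-1)^2) = sqrt(5) = 2.2361

2.2361


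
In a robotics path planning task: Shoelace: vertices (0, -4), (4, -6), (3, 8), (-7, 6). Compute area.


Shoelace sum: (0*(-6) - 4*(-4)) + (4*8 - 3*(-6)) + (3*6 - (-7)*8) + ((-7)*(-4) - 0*6)
= 168
Area = |168|/2 = 84

84


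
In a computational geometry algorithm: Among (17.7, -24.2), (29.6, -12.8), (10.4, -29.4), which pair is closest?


d(P0,P1) = 16.4794, d(P0,P2) = 8.9627, d(P1,P2) = 25.3811
Closest: P0 and P2

Closest pair: (17.7, -24.2) and (10.4, -29.4), distance = 8.9627


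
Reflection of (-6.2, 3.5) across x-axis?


Reflection over x-axis: (x,y) -> (x,-y)
(-6.2, 3.5) -> (-6.2, -3.5)

(-6.2, -3.5)


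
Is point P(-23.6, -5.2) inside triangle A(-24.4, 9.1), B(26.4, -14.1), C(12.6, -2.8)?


Cross products: AB x AP = -707.88, BC x BP = 442.18, CA x CP = 519.58
All same sign? no

No, outside


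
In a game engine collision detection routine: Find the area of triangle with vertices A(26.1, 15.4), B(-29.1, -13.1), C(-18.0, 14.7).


Area = |x_A(y_B-y_C) + x_B(y_C-y_A) + x_C(y_A-y_B)|/2
= |(-725.58) + 20.37 + (-513)|/2
= 1218.21/2 = 609.105

609.105


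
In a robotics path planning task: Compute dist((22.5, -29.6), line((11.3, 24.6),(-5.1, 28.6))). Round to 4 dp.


|cross product| = 844.08
|line direction| = sqrt(284.96) = 16.8808
Distance = 844.08/sqrt(284.96) = 50.0025

50.0025


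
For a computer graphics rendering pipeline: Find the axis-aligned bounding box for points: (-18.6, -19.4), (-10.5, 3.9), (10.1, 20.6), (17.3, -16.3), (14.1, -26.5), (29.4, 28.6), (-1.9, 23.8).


x range: [-18.6, 29.4]
y range: [-26.5, 28.6]
Bounding box: (-18.6,-26.5) to (29.4,28.6)

(-18.6,-26.5) to (29.4,28.6)


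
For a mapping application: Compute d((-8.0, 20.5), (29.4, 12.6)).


dx=37.4, dy=-7.9
d^2 = 37.4^2 + (-7.9)^2 = 1461.17
d = sqrt(1461.17) = 38.2253

38.2253


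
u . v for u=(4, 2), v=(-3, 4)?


u . v = u_x*v_x + u_y*v_y = 4*(-3) + 2*4
= (-12) + 8 = -4

-4


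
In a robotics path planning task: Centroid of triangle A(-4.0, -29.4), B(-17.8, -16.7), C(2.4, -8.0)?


Centroid = ((x_A+x_B+x_C)/3, (y_A+y_B+y_C)/3)
= (((-4)+(-17.8)+2.4)/3, ((-29.4)+(-16.7)+(-8))/3)
= (-6.4667, -18.0333)

(-6.4667, -18.0333)


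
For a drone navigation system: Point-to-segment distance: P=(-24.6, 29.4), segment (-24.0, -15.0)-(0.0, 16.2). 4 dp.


Project P onto AB: t = 0.8848 (clamped to [0,1])
Closest point on segment: (-2.7658, 12.6045)
Distance: 27.5467

27.5467


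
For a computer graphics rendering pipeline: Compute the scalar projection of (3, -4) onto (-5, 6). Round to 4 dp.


u.v = -39, |v| = sqrt(61) = 7.8102
Scalar projection = u.v / |v| = -39 / sqrt(61) = -4.9934

-4.9934


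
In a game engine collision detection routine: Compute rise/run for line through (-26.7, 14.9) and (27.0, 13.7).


slope = (y2-y1)/(x2-x1) = (13.7-14.9)/(27-(-26.7)) = (-1.2)/53.7 = -0.0223

-0.0223


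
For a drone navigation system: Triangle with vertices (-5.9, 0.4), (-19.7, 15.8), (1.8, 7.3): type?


Side lengths squared: AB^2=427.6, BC^2=534.5, CA^2=106.9
Sorted: [106.9, 427.6, 534.5]
By sides: Scalene, By angles: Right

Scalene, Right


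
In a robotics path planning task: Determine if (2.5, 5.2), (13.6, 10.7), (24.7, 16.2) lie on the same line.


Cross product: (13.6-2.5)*(16.2-5.2) - (10.7-5.2)*(24.7-2.5)
= 0

Yes, collinear


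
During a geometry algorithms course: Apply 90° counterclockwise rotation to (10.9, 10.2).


90° CCW: (x,y) -> (-y, x)
(10.9,10.2) -> (-10.2, 10.9)

(-10.2, 10.9)


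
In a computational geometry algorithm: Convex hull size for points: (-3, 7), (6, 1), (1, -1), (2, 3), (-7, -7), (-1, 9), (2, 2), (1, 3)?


Convex hull vertices (CCW): (-7, -7), (6, 1), (-1, 9), (-3, 7)
Count = 4

4


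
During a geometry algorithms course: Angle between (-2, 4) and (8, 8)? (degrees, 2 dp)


u.v = 16, |u| = sqrt(20) = 4.4721, |v| = sqrt(128) = 11.3137
cos(theta) = u.v/(|u||v|) = 16/sqrt(2560) = 0.316228
theta = acos(0.316228) = 71.57 degrees

71.57 degrees


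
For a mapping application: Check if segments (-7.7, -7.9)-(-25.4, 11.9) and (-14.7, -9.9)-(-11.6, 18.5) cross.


Cross products: d1=-192.6, d2=371.46, d3=174, d4=-390.06
d1*d2 < 0 and d3*d4 < 0? yes

Yes, they intersect


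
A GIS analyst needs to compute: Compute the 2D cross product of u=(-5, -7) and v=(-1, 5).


u x v = u_x*v_y - u_y*v_x = (-5)*5 - (-7)*(-1)
= (-25) - 7 = -32

-32


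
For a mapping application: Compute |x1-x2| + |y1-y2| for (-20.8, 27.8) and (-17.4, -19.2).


|(-20.8)-(-17.4)| + |27.8-(-19.2)| = 3.4 + 47 = 50.4

50.4


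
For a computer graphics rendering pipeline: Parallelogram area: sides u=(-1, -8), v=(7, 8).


|u x v| = |(-1)*8 - (-8)*7|
= |(-8) - (-56)| = 48

48


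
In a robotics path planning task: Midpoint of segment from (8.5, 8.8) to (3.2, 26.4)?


M = ((8.5+3.2)/2, (8.8+26.4)/2)
= (5.85, 17.6)

(5.85, 17.6)


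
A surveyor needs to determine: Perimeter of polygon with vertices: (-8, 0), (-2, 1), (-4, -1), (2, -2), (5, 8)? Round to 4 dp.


Sides: (-8, 0)->(-2, 1): sqrt(37) = 6.082763, (-2, 1)->(-4, -1): sqrt(8) = 2.828427, (-4, -1)->(2, -2): sqrt(37) = 6.082763, (2, -2)->(5, 8): sqrt(109) = 10.440307, (5, 8)->(-8, 0): sqrt(233) = 15.264338
Sum = 40.698598
Perimeter = 40.6986

40.6986


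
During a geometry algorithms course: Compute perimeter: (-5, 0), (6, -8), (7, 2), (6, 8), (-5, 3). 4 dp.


Sides: (-5, 0)->(6, -8): sqrt(185) = 13.601471, (6, -8)->(7, 2): sqrt(101) = 10.049876, (7, 2)->(6, 8): sqrt(37) = 6.082763, (6, 8)->(-5, 3): sqrt(146) = 12.083046, (-5, 3)->(-5, 0): sqrt(9) = 3
Sum = 44.817156
Perimeter = 44.8172

44.8172


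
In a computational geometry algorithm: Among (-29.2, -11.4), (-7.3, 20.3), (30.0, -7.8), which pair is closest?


d(P0,P1) = 38.5292, d(P0,P2) = 59.3094, d(P1,P2) = 46.7001
Closest: P0 and P1

Closest pair: (-29.2, -11.4) and (-7.3, 20.3), distance = 38.5292


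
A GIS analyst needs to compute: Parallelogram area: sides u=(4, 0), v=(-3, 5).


|u x v| = |4*5 - 0*(-3)|
= |20 - 0| = 20

20


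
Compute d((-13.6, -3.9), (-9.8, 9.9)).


dx=3.8, dy=13.8
d^2 = 3.8^2 + 13.8^2 = 204.88
d = sqrt(204.88) = 14.3136

14.3136


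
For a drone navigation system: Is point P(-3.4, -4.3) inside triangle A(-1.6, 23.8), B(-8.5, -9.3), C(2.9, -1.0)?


Cross products: AB x AP = 134.31, BC x BP = 14.67, CA x CP = 171.09
All same sign? yes

Yes, inside


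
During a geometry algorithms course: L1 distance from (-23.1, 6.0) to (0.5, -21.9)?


|(-23.1)-0.5| + |6-(-21.9)| = 23.6 + 27.9 = 51.5

51.5


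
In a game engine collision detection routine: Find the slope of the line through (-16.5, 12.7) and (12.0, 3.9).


slope = (y2-y1)/(x2-x1) = (3.9-12.7)/(12-(-16.5)) = (-8.8)/28.5 = -0.3088

-0.3088


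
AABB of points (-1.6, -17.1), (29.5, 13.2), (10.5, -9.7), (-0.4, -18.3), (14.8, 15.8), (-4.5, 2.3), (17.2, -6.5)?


x range: [-4.5, 29.5]
y range: [-18.3, 15.8]
Bounding box: (-4.5,-18.3) to (29.5,15.8)

(-4.5,-18.3) to (29.5,15.8)


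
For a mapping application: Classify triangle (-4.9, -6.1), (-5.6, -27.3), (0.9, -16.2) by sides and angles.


Side lengths squared: AB^2=449.93, BC^2=165.46, CA^2=135.65
Sorted: [135.65, 165.46, 449.93]
By sides: Scalene, By angles: Obtuse

Scalene, Obtuse


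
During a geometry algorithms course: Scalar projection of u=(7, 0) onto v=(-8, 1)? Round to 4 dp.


u.v = -56, |v| = sqrt(65) = 8.0623
Scalar projection = u.v / |v| = -56 / sqrt(65) = -6.9459

-6.9459


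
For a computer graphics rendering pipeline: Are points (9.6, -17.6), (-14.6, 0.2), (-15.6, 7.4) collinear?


Cross product: ((-14.6)-9.6)*(7.4-(-17.6)) - (0.2-(-17.6))*((-15.6)-9.6)
= -156.44

No, not collinear


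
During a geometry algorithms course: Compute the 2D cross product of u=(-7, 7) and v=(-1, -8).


u x v = u_x*v_y - u_y*v_x = (-7)*(-8) - 7*(-1)
= 56 - (-7) = 63

63


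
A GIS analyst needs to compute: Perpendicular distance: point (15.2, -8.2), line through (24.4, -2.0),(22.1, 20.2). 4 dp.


|cross product| = 218.5
|line direction| = sqrt(498.13) = 22.3188
Distance = 218.5/sqrt(498.13) = 9.7899

9.7899


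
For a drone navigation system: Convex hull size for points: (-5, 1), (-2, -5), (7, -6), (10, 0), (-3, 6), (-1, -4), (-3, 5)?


Convex hull vertices (CCW): (-5, 1), (-2, -5), (7, -6), (10, 0), (-3, 6)
Count = 5

5


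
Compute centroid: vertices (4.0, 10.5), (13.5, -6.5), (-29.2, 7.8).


Centroid = ((x_A+x_B+x_C)/3, (y_A+y_B+y_C)/3)
= ((4+13.5+(-29.2))/3, (10.5+(-6.5)+7.8)/3)
= (-3.9, 3.9333)

(-3.9, 3.9333)


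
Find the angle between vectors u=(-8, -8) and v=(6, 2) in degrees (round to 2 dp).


u.v = -64, |u| = sqrt(128) = 11.3137, |v| = sqrt(40) = 6.3246
cos(theta) = u.v/(|u||v|) = -64/sqrt(5120) = -0.894427
theta = acos(-0.894427) = 153.43 degrees

153.43 degrees


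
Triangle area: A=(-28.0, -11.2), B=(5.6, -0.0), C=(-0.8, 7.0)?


Area = |x_A(y_B-y_C) + x_B(y_C-y_A) + x_C(y_A-y_B)|/2
= |196 + 101.92 + 8.96|/2
= 306.88/2 = 153.44

153.44


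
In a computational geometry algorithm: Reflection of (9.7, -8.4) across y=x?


Reflection over y=x: (x,y) -> (y,x)
(9.7, -8.4) -> (-8.4, 9.7)

(-8.4, 9.7)


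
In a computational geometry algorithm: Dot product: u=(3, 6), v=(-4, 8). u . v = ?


u . v = u_x*v_x + u_y*v_y = 3*(-4) + 6*8
= (-12) + 48 = 36

36


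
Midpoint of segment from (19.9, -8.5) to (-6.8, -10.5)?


M = ((19.9+(-6.8))/2, ((-8.5)+(-10.5))/2)
= (6.55, -9.5)

(6.55, -9.5)


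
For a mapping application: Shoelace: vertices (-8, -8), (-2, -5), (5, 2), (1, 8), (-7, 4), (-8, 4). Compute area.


Shoelace sum: ((-8)*(-5) - (-2)*(-8)) + ((-2)*2 - 5*(-5)) + (5*8 - 1*2) + (1*4 - (-7)*8) + ((-7)*4 - (-8)*4) + ((-8)*(-8) - (-8)*4)
= 243
Area = |243|/2 = 121.5

121.5


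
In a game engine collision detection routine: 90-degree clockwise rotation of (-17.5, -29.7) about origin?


90° CW: (x,y) -> (y, -x)
(-17.5,-29.7) -> (-29.7, 17.5)

(-29.7, 17.5)


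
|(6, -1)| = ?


|u| = sqrt(6^2 + (-1)^2) = sqrt(37) = 6.0828

6.0828


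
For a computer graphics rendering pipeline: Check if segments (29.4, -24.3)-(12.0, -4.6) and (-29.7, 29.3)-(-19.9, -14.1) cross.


Cross products: d1=2039.66, d2=1477.56, d3=231.63, d4=793.73
d1*d2 < 0 and d3*d4 < 0? no

No, they don't intersect


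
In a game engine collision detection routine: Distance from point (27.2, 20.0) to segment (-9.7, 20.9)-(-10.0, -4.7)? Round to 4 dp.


Project P onto AB: t = 0.0183 (clamped to [0,1])
Closest point on segment: (-9.7055, 20.4325)
Distance: 36.908

36.908


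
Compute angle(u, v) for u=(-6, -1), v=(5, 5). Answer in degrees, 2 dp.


u.v = -35, |u| = sqrt(37) = 6.0828, |v| = sqrt(50) = 7.0711
cos(theta) = u.v/(|u||v|) = -35/sqrt(1850) = -0.813733
theta = acos(-0.813733) = 144.46 degrees

144.46 degrees


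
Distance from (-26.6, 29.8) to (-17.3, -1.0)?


dx=9.3, dy=-30.8
d^2 = 9.3^2 + (-30.8)^2 = 1035.13
d = sqrt(1035.13) = 32.1734

32.1734


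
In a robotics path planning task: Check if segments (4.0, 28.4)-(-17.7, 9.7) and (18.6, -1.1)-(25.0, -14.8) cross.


Cross products: d1=-11.22, d2=-428.19, d3=913.17, d4=1330.14
d1*d2 < 0 and d3*d4 < 0? no

No, they don't intersect


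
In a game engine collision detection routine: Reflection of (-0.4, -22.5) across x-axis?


Reflection over x-axis: (x,y) -> (x,-y)
(-0.4, -22.5) -> (-0.4, 22.5)

(-0.4, 22.5)


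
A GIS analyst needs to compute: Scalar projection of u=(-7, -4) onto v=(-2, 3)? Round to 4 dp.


u.v = 2, |v| = sqrt(13) = 3.6056
Scalar projection = u.v / |v| = 2 / sqrt(13) = 0.5547

0.5547


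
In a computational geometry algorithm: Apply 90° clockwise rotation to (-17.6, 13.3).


90° CW: (x,y) -> (y, -x)
(-17.6,13.3) -> (13.3, 17.6)

(13.3, 17.6)


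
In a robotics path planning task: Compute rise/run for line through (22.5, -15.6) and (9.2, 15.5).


slope = (y2-y1)/(x2-x1) = (15.5-(-15.6))/(9.2-22.5) = 31.1/(-13.3) = -2.3383

-2.3383


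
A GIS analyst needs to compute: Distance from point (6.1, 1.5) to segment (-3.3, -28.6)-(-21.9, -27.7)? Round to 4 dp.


Project P onto AB: t = 0 (clamped to [0,1])
Closest point on segment: (-3.3, -28.6)
Distance: 31.5336

31.5336


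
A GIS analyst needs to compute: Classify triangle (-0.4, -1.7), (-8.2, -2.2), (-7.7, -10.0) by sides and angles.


Side lengths squared: AB^2=61.09, BC^2=61.09, CA^2=122.18
Sorted: [61.09, 61.09, 122.18]
By sides: Isosceles, By angles: Right

Isosceles, Right


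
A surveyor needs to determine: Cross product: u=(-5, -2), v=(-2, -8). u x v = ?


u x v = u_x*v_y - u_y*v_x = (-5)*(-8) - (-2)*(-2)
= 40 - 4 = 36

36


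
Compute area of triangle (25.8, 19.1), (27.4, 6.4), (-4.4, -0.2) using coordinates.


Area = |x_A(y_B-y_C) + x_B(y_C-y_A) + x_C(y_A-y_B)|/2
= |170.28 + (-528.82) + (-55.88)|/2
= 414.42/2 = 207.21

207.21


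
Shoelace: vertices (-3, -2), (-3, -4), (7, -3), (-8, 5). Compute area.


Shoelace sum: ((-3)*(-4) - (-3)*(-2)) + ((-3)*(-3) - 7*(-4)) + (7*5 - (-8)*(-3)) + ((-8)*(-2) - (-3)*5)
= 85
Area = |85|/2 = 42.5

42.5


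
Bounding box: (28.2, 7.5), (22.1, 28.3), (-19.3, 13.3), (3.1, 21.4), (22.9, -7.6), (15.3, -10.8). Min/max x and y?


x range: [-19.3, 28.2]
y range: [-10.8, 28.3]
Bounding box: (-19.3,-10.8) to (28.2,28.3)

(-19.3,-10.8) to (28.2,28.3)


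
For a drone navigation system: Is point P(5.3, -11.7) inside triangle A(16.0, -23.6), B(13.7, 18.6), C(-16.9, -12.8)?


Cross products: AB x AP = 424.17, BC x BP = 663.42, CA x CP = 275.95
All same sign? yes

Yes, inside


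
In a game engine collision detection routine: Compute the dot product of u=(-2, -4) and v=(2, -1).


u . v = u_x*v_x + u_y*v_y = (-2)*2 + (-4)*(-1)
= (-4) + 4 = 0

0


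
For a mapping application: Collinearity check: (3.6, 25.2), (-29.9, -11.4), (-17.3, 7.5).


Cross product: ((-29.9)-3.6)*(7.5-25.2) - ((-11.4)-25.2)*((-17.3)-3.6)
= -171.99

No, not collinear


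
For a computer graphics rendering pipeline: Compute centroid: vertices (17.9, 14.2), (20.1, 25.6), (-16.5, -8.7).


Centroid = ((x_A+x_B+x_C)/3, (y_A+y_B+y_C)/3)
= ((17.9+20.1+(-16.5))/3, (14.2+25.6+(-8.7))/3)
= (7.1667, 10.3667)

(7.1667, 10.3667)


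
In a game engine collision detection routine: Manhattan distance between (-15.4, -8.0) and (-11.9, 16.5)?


|(-15.4)-(-11.9)| + |(-8)-16.5| = 3.5 + 24.5 = 28

28


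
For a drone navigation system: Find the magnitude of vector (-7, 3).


|u| = sqrt((-7)^2 + 3^2) = sqrt(58) = 7.6158

7.6158


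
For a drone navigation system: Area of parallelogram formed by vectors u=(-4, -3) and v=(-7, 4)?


|u x v| = |(-4)*4 - (-3)*(-7)|
= |(-16) - 21| = 37

37


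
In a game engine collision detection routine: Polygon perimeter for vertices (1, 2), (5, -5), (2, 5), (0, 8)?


Sides: (1, 2)->(5, -5): sqrt(65) = 8.062258, (5, -5)->(2, 5): sqrt(109) = 10.440307, (2, 5)->(0, 8): sqrt(13) = 3.605551, (0, 8)->(1, 2): sqrt(37) = 6.082763
Sum = 28.190879
Perimeter = 28.1909

28.1909


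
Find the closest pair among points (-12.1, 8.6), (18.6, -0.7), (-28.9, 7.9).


d(P0,P1) = 32.0777, d(P0,P2) = 16.8146, d(P1,P2) = 48.2722
Closest: P0 and P2

Closest pair: (-12.1, 8.6) and (-28.9, 7.9), distance = 16.8146


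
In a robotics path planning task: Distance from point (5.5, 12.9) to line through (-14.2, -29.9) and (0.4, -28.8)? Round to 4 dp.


|cross product| = 603.21
|line direction| = sqrt(214.37) = 14.6414
Distance = 603.21/sqrt(214.37) = 41.199

41.199


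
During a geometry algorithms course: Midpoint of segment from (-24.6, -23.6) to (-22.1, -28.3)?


M = (((-24.6)+(-22.1))/2, ((-23.6)+(-28.3))/2)
= (-23.35, -25.95)

(-23.35, -25.95)


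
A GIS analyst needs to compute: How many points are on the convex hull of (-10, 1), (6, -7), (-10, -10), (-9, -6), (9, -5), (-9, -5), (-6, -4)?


Convex hull vertices (CCW): (-10, -10), (6, -7), (9, -5), (-10, 1)
Count = 4

4


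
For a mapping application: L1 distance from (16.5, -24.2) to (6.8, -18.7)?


|16.5-6.8| + |(-24.2)-(-18.7)| = 9.7 + 5.5 = 15.2

15.2


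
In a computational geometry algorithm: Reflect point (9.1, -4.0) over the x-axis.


Reflection over x-axis: (x,y) -> (x,-y)
(9.1, -4) -> (9.1, 4)

(9.1, 4)


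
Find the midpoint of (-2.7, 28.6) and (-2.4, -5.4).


M = (((-2.7)+(-2.4))/2, (28.6+(-5.4))/2)
= (-2.55, 11.6)

(-2.55, 11.6)


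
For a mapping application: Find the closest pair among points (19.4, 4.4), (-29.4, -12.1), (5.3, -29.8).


d(P0,P1) = 51.514, d(P0,P2) = 36.9926, d(P1,P2) = 38.9536
Closest: P0 and P2

Closest pair: (19.4, 4.4) and (5.3, -29.8), distance = 36.9926


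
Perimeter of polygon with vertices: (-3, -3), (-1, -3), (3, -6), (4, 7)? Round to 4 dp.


Sides: (-3, -3)->(-1, -3): sqrt(4) = 2, (-1, -3)->(3, -6): sqrt(25) = 5, (3, -6)->(4, 7): sqrt(170) = 13.038405, (4, 7)->(-3, -3): sqrt(149) = 12.206556
Sum = 32.244961
Perimeter = 32.245

32.245


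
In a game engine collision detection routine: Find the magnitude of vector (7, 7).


|u| = sqrt(7^2 + 7^2) = sqrt(98) = 9.8995

9.8995


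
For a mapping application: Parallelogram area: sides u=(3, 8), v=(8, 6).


|u x v| = |3*6 - 8*8|
= |18 - 64| = 46

46


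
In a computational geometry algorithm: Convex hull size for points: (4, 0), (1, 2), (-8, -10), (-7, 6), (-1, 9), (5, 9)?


Convex hull vertices (CCW): (-8, -10), (4, 0), (5, 9), (-1, 9), (-7, 6)
Count = 5

5


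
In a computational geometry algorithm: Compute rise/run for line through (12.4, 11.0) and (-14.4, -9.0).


slope = (y2-y1)/(x2-x1) = ((-9)-11)/((-14.4)-12.4) = (-20)/(-26.8) = 0.7463

0.7463


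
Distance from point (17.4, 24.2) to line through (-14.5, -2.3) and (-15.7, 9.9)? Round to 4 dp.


|cross product| = 420.98
|line direction| = sqrt(150.28) = 12.2589
Distance = 420.98/sqrt(150.28) = 34.3408

34.3408


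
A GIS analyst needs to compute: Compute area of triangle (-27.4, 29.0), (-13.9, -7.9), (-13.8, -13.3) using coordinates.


Area = |x_A(y_B-y_C) + x_B(y_C-y_A) + x_C(y_A-y_B)|/2
= |(-147.96) + 587.97 + (-509.22)|/2
= 69.21/2 = 34.605

34.605


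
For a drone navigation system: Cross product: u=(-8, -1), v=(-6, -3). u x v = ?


u x v = u_x*v_y - u_y*v_x = (-8)*(-3) - (-1)*(-6)
= 24 - 6 = 18

18


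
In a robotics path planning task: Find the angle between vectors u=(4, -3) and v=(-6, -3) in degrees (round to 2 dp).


u.v = -15, |u| = sqrt(25) = 5, |v| = sqrt(45) = 6.7082
cos(theta) = u.v/(|u||v|) = -15/sqrt(1125) = -0.447214
theta = acos(-0.447214) = 116.57 degrees

116.57 degrees


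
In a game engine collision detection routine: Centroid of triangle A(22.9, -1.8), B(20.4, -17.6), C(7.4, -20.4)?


Centroid = ((x_A+x_B+x_C)/3, (y_A+y_B+y_C)/3)
= ((22.9+20.4+7.4)/3, ((-1.8)+(-17.6)+(-20.4))/3)
= (16.9, -13.2667)

(16.9, -13.2667)


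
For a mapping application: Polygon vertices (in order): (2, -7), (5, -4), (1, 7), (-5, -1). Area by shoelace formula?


Shoelace sum: (2*(-4) - 5*(-7)) + (5*7 - 1*(-4)) + (1*(-1) - (-5)*7) + ((-5)*(-7) - 2*(-1))
= 137
Area = |137|/2 = 68.5

68.5


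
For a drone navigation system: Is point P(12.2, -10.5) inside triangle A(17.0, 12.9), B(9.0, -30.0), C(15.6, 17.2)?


Cross products: AB x AP = -18.72, BC x BP = -22.34, CA x CP = -53.4
All same sign? yes

Yes, inside


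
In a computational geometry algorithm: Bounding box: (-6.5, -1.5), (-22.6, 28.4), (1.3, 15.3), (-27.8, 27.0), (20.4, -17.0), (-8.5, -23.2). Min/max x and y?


x range: [-27.8, 20.4]
y range: [-23.2, 28.4]
Bounding box: (-27.8,-23.2) to (20.4,28.4)

(-27.8,-23.2) to (20.4,28.4)


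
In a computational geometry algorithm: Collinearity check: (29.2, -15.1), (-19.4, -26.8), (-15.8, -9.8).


Cross product: ((-19.4)-29.2)*((-9.8)-(-15.1)) - ((-26.8)-(-15.1))*((-15.8)-29.2)
= -784.08

No, not collinear


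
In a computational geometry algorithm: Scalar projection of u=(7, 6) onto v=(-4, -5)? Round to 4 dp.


u.v = -58, |v| = sqrt(41) = 6.4031
Scalar projection = u.v / |v| = -58 / sqrt(41) = -9.0581

-9.0581


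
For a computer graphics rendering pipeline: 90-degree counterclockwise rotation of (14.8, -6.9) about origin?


90° CCW: (x,y) -> (-y, x)
(14.8,-6.9) -> (6.9, 14.8)

(6.9, 14.8)


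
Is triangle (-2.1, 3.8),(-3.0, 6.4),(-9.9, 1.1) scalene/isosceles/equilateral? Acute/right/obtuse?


Side lengths squared: AB^2=7.57, BC^2=75.7, CA^2=68.13
Sorted: [7.57, 68.13, 75.7]
By sides: Scalene, By angles: Right

Scalene, Right


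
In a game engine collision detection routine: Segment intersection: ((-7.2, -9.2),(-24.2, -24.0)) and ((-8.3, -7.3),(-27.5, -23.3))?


Cross products: d1=54.08, d2=66.24, d3=-48.58, d4=-60.74
d1*d2 < 0 and d3*d4 < 0? no

No, they don't intersect


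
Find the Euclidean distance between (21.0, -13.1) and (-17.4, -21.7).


dx=-38.4, dy=-8.6
d^2 = (-38.4)^2 + (-8.6)^2 = 1548.52
d = sqrt(1548.52) = 39.3512

39.3512


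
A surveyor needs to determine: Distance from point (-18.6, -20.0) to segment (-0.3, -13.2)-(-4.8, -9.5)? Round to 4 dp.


Project P onto AB: t = 1 (clamped to [0,1])
Closest point on segment: (-4.8, -9.5)
Distance: 17.3404

17.3404


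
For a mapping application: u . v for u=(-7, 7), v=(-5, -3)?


u . v = u_x*v_x + u_y*v_y = (-7)*(-5) + 7*(-3)
= 35 + (-21) = 14

14


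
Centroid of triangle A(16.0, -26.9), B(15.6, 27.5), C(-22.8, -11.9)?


Centroid = ((x_A+x_B+x_C)/3, (y_A+y_B+y_C)/3)
= ((16+15.6+(-22.8))/3, ((-26.9)+27.5+(-11.9))/3)
= (2.9333, -3.7667)

(2.9333, -3.7667)


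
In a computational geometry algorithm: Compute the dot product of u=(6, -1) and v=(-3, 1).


u . v = u_x*v_x + u_y*v_y = 6*(-3) + (-1)*1
= (-18) + (-1) = -19

-19


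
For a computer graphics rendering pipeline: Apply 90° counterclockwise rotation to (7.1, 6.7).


90° CCW: (x,y) -> (-y, x)
(7.1,6.7) -> (-6.7, 7.1)

(-6.7, 7.1)


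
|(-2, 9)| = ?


|u| = sqrt((-2)^2 + 9^2) = sqrt(85) = 9.2195

9.2195


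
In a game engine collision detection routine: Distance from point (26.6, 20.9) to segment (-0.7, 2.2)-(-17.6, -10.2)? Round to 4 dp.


Project P onto AB: t = 0 (clamped to [0,1])
Closest point on segment: (-0.7, 2.2)
Distance: 33.0905

33.0905


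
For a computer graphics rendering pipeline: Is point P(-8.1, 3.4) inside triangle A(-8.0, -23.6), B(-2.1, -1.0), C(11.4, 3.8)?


Cross products: AB x AP = 161.56, BC x BP = 88.2, CA x CP = -526.54
All same sign? no

No, outside


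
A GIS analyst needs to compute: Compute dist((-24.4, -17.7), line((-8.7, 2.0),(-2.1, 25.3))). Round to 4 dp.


|cross product| = 235.79
|line direction| = sqrt(586.45) = 24.2167
Distance = 235.79/sqrt(586.45) = 9.7367

9.7367


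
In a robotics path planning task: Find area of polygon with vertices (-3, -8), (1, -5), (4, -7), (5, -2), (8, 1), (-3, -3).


Shoelace sum: ((-3)*(-5) - 1*(-8)) + (1*(-7) - 4*(-5)) + (4*(-2) - 5*(-7)) + (5*1 - 8*(-2)) + (8*(-3) - (-3)*1) + ((-3)*(-8) - (-3)*(-3))
= 78
Area = |78|/2 = 39

39


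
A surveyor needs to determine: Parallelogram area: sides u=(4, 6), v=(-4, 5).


|u x v| = |4*5 - 6*(-4)|
= |20 - (-24)| = 44

44


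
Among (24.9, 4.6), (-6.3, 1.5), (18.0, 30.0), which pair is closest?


d(P0,P1) = 31.3536, d(P0,P2) = 26.3205, d(P1,P2) = 37.4532
Closest: P0 and P2

Closest pair: (24.9, 4.6) and (18.0, 30.0), distance = 26.3205


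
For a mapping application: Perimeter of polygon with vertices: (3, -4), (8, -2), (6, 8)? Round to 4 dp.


Sides: (3, -4)->(8, -2): sqrt(29) = 5.385165, (8, -2)->(6, 8): sqrt(104) = 10.198039, (6, 8)->(3, -4): sqrt(153) = 12.369317
Sum = 27.952521
Perimeter = 27.9525

27.9525


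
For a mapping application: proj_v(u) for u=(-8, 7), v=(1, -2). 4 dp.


u.v = -22, |v| = sqrt(5) = 2.2361
Scalar projection = u.v / |v| = -22 / sqrt(5) = -9.8387

-9.8387


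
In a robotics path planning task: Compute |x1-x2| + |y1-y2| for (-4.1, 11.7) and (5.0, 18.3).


|(-4.1)-5| + |11.7-18.3| = 9.1 + 6.6 = 15.7

15.7


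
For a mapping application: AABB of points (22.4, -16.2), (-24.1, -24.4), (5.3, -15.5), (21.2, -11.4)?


x range: [-24.1, 22.4]
y range: [-24.4, -11.4]
Bounding box: (-24.1,-24.4) to (22.4,-11.4)

(-24.1,-24.4) to (22.4,-11.4)


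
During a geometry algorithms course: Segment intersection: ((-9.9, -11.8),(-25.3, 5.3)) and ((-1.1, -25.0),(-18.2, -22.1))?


Cross products: d1=-200.2, d2=-447.95, d3=52.8, d4=300.55
d1*d2 < 0 and d3*d4 < 0? no

No, they don't intersect


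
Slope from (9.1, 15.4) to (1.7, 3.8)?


slope = (y2-y1)/(x2-x1) = (3.8-15.4)/(1.7-9.1) = (-11.6)/(-7.4) = 1.5676

1.5676


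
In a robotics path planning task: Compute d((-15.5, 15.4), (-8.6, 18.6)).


dx=6.9, dy=3.2
d^2 = 6.9^2 + 3.2^2 = 57.85
d = sqrt(57.85) = 7.6059

7.6059


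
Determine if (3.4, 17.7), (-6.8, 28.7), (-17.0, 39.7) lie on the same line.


Cross product: ((-6.8)-3.4)*(39.7-17.7) - (28.7-17.7)*((-17)-3.4)
= 0

Yes, collinear


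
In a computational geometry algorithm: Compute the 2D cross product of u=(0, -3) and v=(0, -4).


u x v = u_x*v_y - u_y*v_x = 0*(-4) - (-3)*0
= 0 - 0 = 0

0


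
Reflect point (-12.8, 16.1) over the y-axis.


Reflection over y-axis: (x,y) -> (-x,y)
(-12.8, 16.1) -> (12.8, 16.1)

(12.8, 16.1)


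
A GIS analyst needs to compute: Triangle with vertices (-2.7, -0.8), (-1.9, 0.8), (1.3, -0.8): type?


Side lengths squared: AB^2=3.2, BC^2=12.8, CA^2=16
Sorted: [3.2, 12.8, 16]
By sides: Scalene, By angles: Right

Scalene, Right


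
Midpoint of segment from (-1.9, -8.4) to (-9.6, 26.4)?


M = (((-1.9)+(-9.6))/2, ((-8.4)+26.4)/2)
= (-5.75, 9)

(-5.75, 9)


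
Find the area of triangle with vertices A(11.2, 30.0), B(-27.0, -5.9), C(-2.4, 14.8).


Area = |x_A(y_B-y_C) + x_B(y_C-y_A) + x_C(y_A-y_B)|/2
= |(-231.84) + 410.4 + (-86.16)|/2
= 92.4/2 = 46.2

46.2


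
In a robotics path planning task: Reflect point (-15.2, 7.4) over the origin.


Reflection over origin: (x,y) -> (-x,-y)
(-15.2, 7.4) -> (15.2, -7.4)

(15.2, -7.4)


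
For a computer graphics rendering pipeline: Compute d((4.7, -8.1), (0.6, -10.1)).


dx=-4.1, dy=-2
d^2 = (-4.1)^2 + (-2)^2 = 20.81
d = sqrt(20.81) = 4.5618

4.5618


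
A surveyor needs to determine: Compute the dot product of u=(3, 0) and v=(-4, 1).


u . v = u_x*v_x + u_y*v_y = 3*(-4) + 0*1
= (-12) + 0 = -12

-12


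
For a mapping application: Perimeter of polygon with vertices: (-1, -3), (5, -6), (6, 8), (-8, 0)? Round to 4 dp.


Sides: (-1, -3)->(5, -6): sqrt(45) = 6.708204, (5, -6)->(6, 8): sqrt(197) = 14.035669, (6, 8)->(-8, 0): sqrt(260) = 16.124515, (-8, 0)->(-1, -3): sqrt(58) = 7.615773
Sum = 44.484161
Perimeter = 44.4842

44.4842


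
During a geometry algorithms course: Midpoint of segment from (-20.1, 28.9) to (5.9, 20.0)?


M = (((-20.1)+5.9)/2, (28.9+20)/2)
= (-7.1, 24.45)

(-7.1, 24.45)


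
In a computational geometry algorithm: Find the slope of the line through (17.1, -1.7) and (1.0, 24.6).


slope = (y2-y1)/(x2-x1) = (24.6-(-1.7))/(1-17.1) = 26.3/(-16.1) = -1.6335

-1.6335


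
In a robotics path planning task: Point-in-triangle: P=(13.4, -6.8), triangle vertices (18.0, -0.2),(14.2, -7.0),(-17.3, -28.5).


Cross products: AB x AP = -6.2, BC x BP = -23.5, CA x CP = -102.8
All same sign? yes

Yes, inside


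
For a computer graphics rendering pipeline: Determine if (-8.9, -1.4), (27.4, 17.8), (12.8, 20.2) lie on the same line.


Cross product: (27.4-(-8.9))*(20.2-(-1.4)) - (17.8-(-1.4))*(12.8-(-8.9))
= 367.44

No, not collinear


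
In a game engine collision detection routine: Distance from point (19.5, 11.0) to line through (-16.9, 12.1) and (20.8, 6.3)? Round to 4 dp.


|cross product| = 169.65
|line direction| = sqrt(1454.93) = 38.1435
Distance = 169.65/sqrt(1454.93) = 4.4477

4.4477


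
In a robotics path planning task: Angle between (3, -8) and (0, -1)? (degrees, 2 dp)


u.v = 8, |u| = sqrt(73) = 8.544, |v| = sqrt(1) = 1
cos(theta) = u.v/(|u||v|) = 8/sqrt(73) = 0.936329
theta = acos(0.936329) = 20.56 degrees

20.56 degrees


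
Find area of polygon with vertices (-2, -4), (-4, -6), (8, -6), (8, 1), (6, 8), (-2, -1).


Shoelace sum: ((-2)*(-6) - (-4)*(-4)) + ((-4)*(-6) - 8*(-6)) + (8*1 - 8*(-6)) + (8*8 - 6*1) + (6*(-1) - (-2)*8) + ((-2)*(-4) - (-2)*(-1))
= 198
Area = |198|/2 = 99

99


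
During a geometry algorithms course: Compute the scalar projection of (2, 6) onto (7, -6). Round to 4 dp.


u.v = -22, |v| = sqrt(85) = 9.2195
Scalar projection = u.v / |v| = -22 / sqrt(85) = -2.3862

-2.3862


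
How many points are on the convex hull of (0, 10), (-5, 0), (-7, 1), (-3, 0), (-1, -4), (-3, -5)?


Convex hull vertices (CCW): (-7, 1), (-3, -5), (-1, -4), (0, 10)
Count = 4

4


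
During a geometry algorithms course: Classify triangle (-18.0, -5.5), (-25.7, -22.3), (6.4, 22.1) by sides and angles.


Side lengths squared: AB^2=341.53, BC^2=3001.77, CA^2=1357.12
Sorted: [341.53, 1357.12, 3001.77]
By sides: Scalene, By angles: Obtuse

Scalene, Obtuse


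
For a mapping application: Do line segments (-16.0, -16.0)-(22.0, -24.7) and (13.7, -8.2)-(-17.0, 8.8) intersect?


Cross products: d1=744.36, d2=365.45, d3=554.79, d4=933.7
d1*d2 < 0 and d3*d4 < 0? no

No, they don't intersect


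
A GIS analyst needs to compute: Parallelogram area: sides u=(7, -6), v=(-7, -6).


|u x v| = |7*(-6) - (-6)*(-7)|
= |(-42) - 42| = 84

84


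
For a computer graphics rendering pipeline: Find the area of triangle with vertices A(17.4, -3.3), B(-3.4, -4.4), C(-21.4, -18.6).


Area = |x_A(y_B-y_C) + x_B(y_C-y_A) + x_C(y_A-y_B)|/2
= |247.08 + 52.02 + (-23.54)|/2
= 275.56/2 = 137.78

137.78


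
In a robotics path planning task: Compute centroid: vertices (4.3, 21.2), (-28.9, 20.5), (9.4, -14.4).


Centroid = ((x_A+x_B+x_C)/3, (y_A+y_B+y_C)/3)
= ((4.3+(-28.9)+9.4)/3, (21.2+20.5+(-14.4))/3)
= (-5.0667, 9.1)

(-5.0667, 9.1)


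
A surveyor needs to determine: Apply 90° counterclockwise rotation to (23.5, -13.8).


90° CCW: (x,y) -> (-y, x)
(23.5,-13.8) -> (13.8, 23.5)

(13.8, 23.5)


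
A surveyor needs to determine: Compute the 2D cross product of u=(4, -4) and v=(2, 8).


u x v = u_x*v_y - u_y*v_x = 4*8 - (-4)*2
= 32 - (-8) = 40

40


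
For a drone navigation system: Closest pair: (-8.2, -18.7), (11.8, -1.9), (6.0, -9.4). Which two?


d(P0,P1) = 26.1197, d(P0,P2) = 16.9744, d(P1,P2) = 9.481
Closest: P1 and P2

Closest pair: (11.8, -1.9) and (6.0, -9.4), distance = 9.481


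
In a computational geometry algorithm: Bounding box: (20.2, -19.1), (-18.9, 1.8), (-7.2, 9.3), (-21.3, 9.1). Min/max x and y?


x range: [-21.3, 20.2]
y range: [-19.1, 9.3]
Bounding box: (-21.3,-19.1) to (20.2,9.3)

(-21.3,-19.1) to (20.2,9.3)


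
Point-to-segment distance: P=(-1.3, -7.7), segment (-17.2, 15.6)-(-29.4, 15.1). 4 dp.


Project P onto AB: t = 0 (clamped to [0,1])
Closest point on segment: (-17.2, 15.6)
Distance: 28.2082

28.2082


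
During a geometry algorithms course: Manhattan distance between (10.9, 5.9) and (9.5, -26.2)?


|10.9-9.5| + |5.9-(-26.2)| = 1.4 + 32.1 = 33.5

33.5


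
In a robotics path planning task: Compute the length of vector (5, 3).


|u| = sqrt(5^2 + 3^2) = sqrt(34) = 5.831

5.831


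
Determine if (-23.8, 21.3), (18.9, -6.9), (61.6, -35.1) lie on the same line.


Cross product: (18.9-(-23.8))*((-35.1)-21.3) - ((-6.9)-21.3)*(61.6-(-23.8))
= 0

Yes, collinear


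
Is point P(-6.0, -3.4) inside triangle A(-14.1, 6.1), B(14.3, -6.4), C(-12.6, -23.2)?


Cross products: AB x AP = -168.55, BC x BP = -421.74, CA x CP = -223.08
All same sign? yes

Yes, inside


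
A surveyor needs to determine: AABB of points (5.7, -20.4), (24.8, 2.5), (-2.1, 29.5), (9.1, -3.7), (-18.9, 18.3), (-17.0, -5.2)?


x range: [-18.9, 24.8]
y range: [-20.4, 29.5]
Bounding box: (-18.9,-20.4) to (24.8,29.5)

(-18.9,-20.4) to (24.8,29.5)


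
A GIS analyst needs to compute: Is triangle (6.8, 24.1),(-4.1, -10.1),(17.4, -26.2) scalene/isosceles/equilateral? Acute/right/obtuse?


Side lengths squared: AB^2=1288.45, BC^2=721.46, CA^2=2642.45
Sorted: [721.46, 1288.45, 2642.45]
By sides: Scalene, By angles: Obtuse

Scalene, Obtuse


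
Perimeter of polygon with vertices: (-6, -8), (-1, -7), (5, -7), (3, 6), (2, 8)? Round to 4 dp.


Sides: (-6, -8)->(-1, -7): sqrt(26) = 5.09902, (-1, -7)->(5, -7): sqrt(36) = 6, (5, -7)->(3, 6): sqrt(173) = 13.152946, (3, 6)->(2, 8): sqrt(5) = 2.236068, (2, 8)->(-6, -8): sqrt(320) = 17.888544
Sum = 44.376578
Perimeter = 44.3766

44.3766


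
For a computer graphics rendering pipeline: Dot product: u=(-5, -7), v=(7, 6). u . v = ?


u . v = u_x*v_x + u_y*v_y = (-5)*7 + (-7)*6
= (-35) + (-42) = -77

-77


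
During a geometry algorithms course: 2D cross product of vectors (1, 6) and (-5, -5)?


u x v = u_x*v_y - u_y*v_x = 1*(-5) - 6*(-5)
= (-5) - (-30) = 25

25


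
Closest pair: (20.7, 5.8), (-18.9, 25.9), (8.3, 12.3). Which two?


d(P0,P1) = 44.4091, d(P0,P2) = 14.0004, d(P1,P2) = 30.4105
Closest: P0 and P2

Closest pair: (20.7, 5.8) and (8.3, 12.3), distance = 14.0004


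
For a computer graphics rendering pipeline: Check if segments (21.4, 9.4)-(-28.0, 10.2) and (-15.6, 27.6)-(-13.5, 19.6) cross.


Cross products: d1=257.78, d2=-135.74, d3=-869.48, d4=-475.96
d1*d2 < 0 and d3*d4 < 0? no

No, they don't intersect


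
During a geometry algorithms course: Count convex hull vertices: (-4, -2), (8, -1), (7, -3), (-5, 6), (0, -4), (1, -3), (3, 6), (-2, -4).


Convex hull vertices (CCW): (-5, 6), (-4, -2), (-2, -4), (0, -4), (7, -3), (8, -1), (3, 6)
Count = 7

7


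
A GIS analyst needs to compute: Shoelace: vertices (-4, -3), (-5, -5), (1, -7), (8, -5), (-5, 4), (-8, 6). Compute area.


Shoelace sum: ((-4)*(-5) - (-5)*(-3)) + ((-5)*(-7) - 1*(-5)) + (1*(-5) - 8*(-7)) + (8*4 - (-5)*(-5)) + ((-5)*6 - (-8)*4) + ((-8)*(-3) - (-4)*6)
= 153
Area = |153|/2 = 76.5

76.5


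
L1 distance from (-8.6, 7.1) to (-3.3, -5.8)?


|(-8.6)-(-3.3)| + |7.1-(-5.8)| = 5.3 + 12.9 = 18.2

18.2


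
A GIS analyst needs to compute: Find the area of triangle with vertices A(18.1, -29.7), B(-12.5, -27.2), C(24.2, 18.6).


Area = |x_A(y_B-y_C) + x_B(y_C-y_A) + x_C(y_A-y_B)|/2
= |(-828.98) + (-603.75) + (-60.5)|/2
= 1493.23/2 = 746.615

746.615


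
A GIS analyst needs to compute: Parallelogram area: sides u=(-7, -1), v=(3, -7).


|u x v| = |(-7)*(-7) - (-1)*3|
= |49 - (-3)| = 52

52


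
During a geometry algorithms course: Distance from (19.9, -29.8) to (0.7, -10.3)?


dx=-19.2, dy=19.5
d^2 = (-19.2)^2 + 19.5^2 = 748.89
d = sqrt(748.89) = 27.3659

27.3659


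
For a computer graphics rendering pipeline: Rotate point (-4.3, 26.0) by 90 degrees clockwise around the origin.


90° CW: (x,y) -> (y, -x)
(-4.3,26) -> (26, 4.3)

(26, 4.3)


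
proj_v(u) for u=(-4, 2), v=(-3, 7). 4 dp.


u.v = 26, |v| = sqrt(58) = 7.6158
Scalar projection = u.v / |v| = 26 / sqrt(58) = 3.414

3.414


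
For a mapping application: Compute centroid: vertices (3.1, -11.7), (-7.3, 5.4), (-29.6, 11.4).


Centroid = ((x_A+x_B+x_C)/3, (y_A+y_B+y_C)/3)
= ((3.1+(-7.3)+(-29.6))/3, ((-11.7)+5.4+11.4)/3)
= (-11.2667, 1.7)

(-11.2667, 1.7)


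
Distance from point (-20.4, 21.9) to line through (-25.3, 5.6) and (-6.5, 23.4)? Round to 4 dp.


|cross product| = 219.22
|line direction| = sqrt(670.28) = 25.8898
Distance = 219.22/sqrt(670.28) = 8.4674

8.4674


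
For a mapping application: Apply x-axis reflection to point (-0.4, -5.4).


Reflection over x-axis: (x,y) -> (x,-y)
(-0.4, -5.4) -> (-0.4, 5.4)

(-0.4, 5.4)


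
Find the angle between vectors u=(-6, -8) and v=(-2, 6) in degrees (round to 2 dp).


u.v = -36, |u| = sqrt(100) = 10, |v| = sqrt(40) = 6.3246
cos(theta) = u.v/(|u||v|) = -36/sqrt(4000) = -0.56921
theta = acos(-0.56921) = 124.7 degrees

124.7 degrees


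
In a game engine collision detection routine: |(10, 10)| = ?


|u| = sqrt(10^2 + 10^2) = sqrt(200) = 14.1421

14.1421


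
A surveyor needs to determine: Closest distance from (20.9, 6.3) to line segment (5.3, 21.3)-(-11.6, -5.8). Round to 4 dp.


Project P onto AB: t = 0.1401 (clamped to [0,1])
Closest point on segment: (2.9331, 17.5045)
Distance: 21.1743

21.1743


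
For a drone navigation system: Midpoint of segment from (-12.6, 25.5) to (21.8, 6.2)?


M = (((-12.6)+21.8)/2, (25.5+6.2)/2)
= (4.6, 15.85)

(4.6, 15.85)


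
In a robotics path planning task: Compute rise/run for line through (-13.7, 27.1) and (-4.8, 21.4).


slope = (y2-y1)/(x2-x1) = (21.4-27.1)/((-4.8)-(-13.7)) = (-5.7)/8.9 = -0.6404

-0.6404


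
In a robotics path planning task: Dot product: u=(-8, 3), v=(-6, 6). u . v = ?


u . v = u_x*v_x + u_y*v_y = (-8)*(-6) + 3*6
= 48 + 18 = 66

66


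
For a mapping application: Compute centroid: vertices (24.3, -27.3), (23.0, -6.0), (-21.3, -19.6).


Centroid = ((x_A+x_B+x_C)/3, (y_A+y_B+y_C)/3)
= ((24.3+23+(-21.3))/3, ((-27.3)+(-6)+(-19.6))/3)
= (8.6667, -17.6333)

(8.6667, -17.6333)


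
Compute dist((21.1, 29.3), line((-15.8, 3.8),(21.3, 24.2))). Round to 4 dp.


|cross product| = 193.29
|line direction| = sqrt(1792.57) = 42.3388
Distance = 193.29/sqrt(1792.57) = 4.5653

4.5653


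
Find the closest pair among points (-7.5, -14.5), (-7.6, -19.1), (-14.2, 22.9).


d(P0,P1) = 4.6011, d(P0,P2) = 37.9954, d(P1,P2) = 42.5154
Closest: P0 and P1

Closest pair: (-7.5, -14.5) and (-7.6, -19.1), distance = 4.6011


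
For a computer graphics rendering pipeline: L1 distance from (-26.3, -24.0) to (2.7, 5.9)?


|(-26.3)-2.7| + |(-24)-5.9| = 29 + 29.9 = 58.9

58.9


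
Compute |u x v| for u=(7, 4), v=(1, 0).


|u x v| = |7*0 - 4*1|
= |0 - 4| = 4

4


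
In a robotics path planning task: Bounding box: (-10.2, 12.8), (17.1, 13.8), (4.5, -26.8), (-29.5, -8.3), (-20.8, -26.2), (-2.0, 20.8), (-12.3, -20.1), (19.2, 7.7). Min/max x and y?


x range: [-29.5, 19.2]
y range: [-26.8, 20.8]
Bounding box: (-29.5,-26.8) to (19.2,20.8)

(-29.5,-26.8) to (19.2,20.8)


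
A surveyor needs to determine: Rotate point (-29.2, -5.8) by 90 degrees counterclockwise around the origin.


90° CCW: (x,y) -> (-y, x)
(-29.2,-5.8) -> (5.8, -29.2)

(5.8, -29.2)


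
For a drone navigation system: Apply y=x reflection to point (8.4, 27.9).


Reflection over y=x: (x,y) -> (y,x)
(8.4, 27.9) -> (27.9, 8.4)

(27.9, 8.4)


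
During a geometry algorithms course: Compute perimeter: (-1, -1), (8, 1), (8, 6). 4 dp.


Sides: (-1, -1)->(8, 1): sqrt(85) = 9.219544, (8, 1)->(8, 6): sqrt(25) = 5, (8, 6)->(-1, -1): sqrt(130) = 11.401754
Sum = 25.621298
Perimeter = 25.6213

25.6213


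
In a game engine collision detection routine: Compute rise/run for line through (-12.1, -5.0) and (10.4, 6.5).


slope = (y2-y1)/(x2-x1) = (6.5-(-5))/(10.4-(-12.1)) = 11.5/22.5 = 0.5111

0.5111


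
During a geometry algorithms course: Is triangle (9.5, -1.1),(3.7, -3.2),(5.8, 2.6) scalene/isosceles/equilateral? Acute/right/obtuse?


Side lengths squared: AB^2=38.05, BC^2=38.05, CA^2=27.38
Sorted: [27.38, 38.05, 38.05]
By sides: Isosceles, By angles: Acute

Isosceles, Acute


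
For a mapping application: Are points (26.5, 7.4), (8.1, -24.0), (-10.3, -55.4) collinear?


Cross product: (8.1-26.5)*((-55.4)-7.4) - ((-24)-7.4)*((-10.3)-26.5)
= 0

Yes, collinear


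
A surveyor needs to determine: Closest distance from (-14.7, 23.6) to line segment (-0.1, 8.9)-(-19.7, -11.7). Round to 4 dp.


Project P onto AB: t = 0 (clamped to [0,1])
Closest point on segment: (-0.1, 8.9)
Distance: 20.7183

20.7183


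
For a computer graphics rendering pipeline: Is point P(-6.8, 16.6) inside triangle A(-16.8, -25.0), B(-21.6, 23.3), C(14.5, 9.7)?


Cross products: AB x AP = -682.68, BC x BP = -40.59, CA x CP = -955.08
All same sign? yes

Yes, inside
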